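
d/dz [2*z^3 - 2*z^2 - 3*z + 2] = 6*z^2 - 4*z - 3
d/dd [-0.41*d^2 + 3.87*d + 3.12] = 3.87 - 0.82*d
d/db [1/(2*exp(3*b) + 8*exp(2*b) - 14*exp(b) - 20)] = (-3*exp(2*b) - 8*exp(b) + 7)*exp(b)/(2*(exp(3*b) + 4*exp(2*b) - 7*exp(b) - 10)^2)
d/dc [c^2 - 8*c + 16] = 2*c - 8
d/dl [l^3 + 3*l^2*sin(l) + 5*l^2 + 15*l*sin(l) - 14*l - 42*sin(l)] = 3*l^2*cos(l) + 3*l^2 + 6*l*sin(l) + 15*l*cos(l) + 10*l + 15*sin(l) - 42*cos(l) - 14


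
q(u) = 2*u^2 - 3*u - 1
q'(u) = 4*u - 3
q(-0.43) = 0.66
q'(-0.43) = -4.72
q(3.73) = 15.64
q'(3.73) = 11.92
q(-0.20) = -0.32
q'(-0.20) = -3.80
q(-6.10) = 91.72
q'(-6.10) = -27.40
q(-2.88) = 24.23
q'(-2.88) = -14.52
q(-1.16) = 5.17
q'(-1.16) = -7.64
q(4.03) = 19.39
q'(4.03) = 13.12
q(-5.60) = 78.52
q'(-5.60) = -25.40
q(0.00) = -1.00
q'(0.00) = -3.00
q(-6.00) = 89.00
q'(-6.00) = -27.00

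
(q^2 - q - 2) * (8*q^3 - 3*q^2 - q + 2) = 8*q^5 - 11*q^4 - 14*q^3 + 9*q^2 - 4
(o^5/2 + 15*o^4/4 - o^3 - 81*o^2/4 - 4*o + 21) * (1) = o^5/2 + 15*o^4/4 - o^3 - 81*o^2/4 - 4*o + 21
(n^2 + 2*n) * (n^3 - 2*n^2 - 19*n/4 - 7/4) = n^5 - 35*n^3/4 - 45*n^2/4 - 7*n/2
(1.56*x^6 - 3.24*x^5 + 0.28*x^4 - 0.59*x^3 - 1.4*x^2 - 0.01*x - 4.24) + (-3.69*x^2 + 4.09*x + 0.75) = 1.56*x^6 - 3.24*x^5 + 0.28*x^4 - 0.59*x^3 - 5.09*x^2 + 4.08*x - 3.49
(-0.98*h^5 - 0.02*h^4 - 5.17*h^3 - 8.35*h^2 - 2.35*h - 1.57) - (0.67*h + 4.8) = -0.98*h^5 - 0.02*h^4 - 5.17*h^3 - 8.35*h^2 - 3.02*h - 6.37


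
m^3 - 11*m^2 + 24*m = m*(m - 8)*(m - 3)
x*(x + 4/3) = x^2 + 4*x/3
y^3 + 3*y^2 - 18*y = y*(y - 3)*(y + 6)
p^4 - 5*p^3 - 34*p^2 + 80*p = p*(p - 8)*(p - 2)*(p + 5)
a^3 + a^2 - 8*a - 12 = (a - 3)*(a + 2)^2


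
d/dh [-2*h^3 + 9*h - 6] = 9 - 6*h^2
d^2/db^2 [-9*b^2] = -18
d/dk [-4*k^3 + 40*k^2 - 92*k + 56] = -12*k^2 + 80*k - 92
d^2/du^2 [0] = 0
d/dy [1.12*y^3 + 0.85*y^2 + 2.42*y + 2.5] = 3.36*y^2 + 1.7*y + 2.42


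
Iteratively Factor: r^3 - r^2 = (r)*(r^2 - r) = r^2*(r - 1)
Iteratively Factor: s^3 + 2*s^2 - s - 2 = (s + 1)*(s^2 + s - 2) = (s + 1)*(s + 2)*(s - 1)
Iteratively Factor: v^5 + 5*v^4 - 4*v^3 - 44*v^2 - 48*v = (v + 2)*(v^4 + 3*v^3 - 10*v^2 - 24*v) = (v - 3)*(v + 2)*(v^3 + 6*v^2 + 8*v) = v*(v - 3)*(v + 2)*(v^2 + 6*v + 8) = v*(v - 3)*(v + 2)^2*(v + 4)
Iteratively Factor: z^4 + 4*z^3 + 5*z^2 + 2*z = (z + 1)*(z^3 + 3*z^2 + 2*z) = (z + 1)^2*(z^2 + 2*z) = (z + 1)^2*(z + 2)*(z)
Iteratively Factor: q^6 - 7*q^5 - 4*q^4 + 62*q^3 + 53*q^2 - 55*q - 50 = (q + 1)*(q^5 - 8*q^4 + 4*q^3 + 58*q^2 - 5*q - 50) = (q + 1)*(q + 2)*(q^4 - 10*q^3 + 24*q^2 + 10*q - 25) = (q - 5)*(q + 1)*(q + 2)*(q^3 - 5*q^2 - q + 5) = (q - 5)*(q - 1)*(q + 1)*(q + 2)*(q^2 - 4*q - 5) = (q - 5)*(q - 1)*(q + 1)^2*(q + 2)*(q - 5)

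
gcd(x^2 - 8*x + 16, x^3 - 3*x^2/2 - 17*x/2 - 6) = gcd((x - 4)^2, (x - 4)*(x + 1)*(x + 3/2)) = x - 4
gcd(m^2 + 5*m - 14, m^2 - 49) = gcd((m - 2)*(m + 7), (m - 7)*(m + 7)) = m + 7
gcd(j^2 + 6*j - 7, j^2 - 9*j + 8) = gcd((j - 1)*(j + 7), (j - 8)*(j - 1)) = j - 1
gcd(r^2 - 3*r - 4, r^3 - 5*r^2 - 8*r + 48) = r - 4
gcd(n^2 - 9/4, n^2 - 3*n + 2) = 1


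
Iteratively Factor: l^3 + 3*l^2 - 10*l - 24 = (l - 3)*(l^2 + 6*l + 8) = (l - 3)*(l + 4)*(l + 2)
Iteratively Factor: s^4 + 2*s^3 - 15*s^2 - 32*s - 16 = (s + 1)*(s^3 + s^2 - 16*s - 16) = (s + 1)^2*(s^2 - 16) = (s - 4)*(s + 1)^2*(s + 4)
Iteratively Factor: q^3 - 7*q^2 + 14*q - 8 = (q - 1)*(q^2 - 6*q + 8) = (q - 2)*(q - 1)*(q - 4)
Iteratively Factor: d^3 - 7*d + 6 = (d + 3)*(d^2 - 3*d + 2) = (d - 1)*(d + 3)*(d - 2)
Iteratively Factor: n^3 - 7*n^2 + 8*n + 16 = (n + 1)*(n^2 - 8*n + 16) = (n - 4)*(n + 1)*(n - 4)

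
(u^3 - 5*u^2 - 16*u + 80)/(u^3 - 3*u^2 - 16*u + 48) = (u - 5)/(u - 3)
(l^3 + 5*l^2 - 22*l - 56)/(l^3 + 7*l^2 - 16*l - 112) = (l + 2)/(l + 4)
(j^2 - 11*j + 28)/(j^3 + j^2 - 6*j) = (j^2 - 11*j + 28)/(j*(j^2 + j - 6))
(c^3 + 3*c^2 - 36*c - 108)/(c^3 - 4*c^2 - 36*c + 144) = (c + 3)/(c - 4)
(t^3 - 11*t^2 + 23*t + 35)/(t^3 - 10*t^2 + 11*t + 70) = (t + 1)/(t + 2)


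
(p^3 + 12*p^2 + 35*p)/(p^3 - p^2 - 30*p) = (p + 7)/(p - 6)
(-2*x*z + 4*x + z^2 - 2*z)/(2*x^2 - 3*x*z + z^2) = (2 - z)/(x - z)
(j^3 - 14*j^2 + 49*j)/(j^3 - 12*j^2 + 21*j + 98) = j/(j + 2)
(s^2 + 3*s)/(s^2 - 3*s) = (s + 3)/(s - 3)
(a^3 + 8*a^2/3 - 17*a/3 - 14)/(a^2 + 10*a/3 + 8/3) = (3*a^2 + 2*a - 21)/(3*a + 4)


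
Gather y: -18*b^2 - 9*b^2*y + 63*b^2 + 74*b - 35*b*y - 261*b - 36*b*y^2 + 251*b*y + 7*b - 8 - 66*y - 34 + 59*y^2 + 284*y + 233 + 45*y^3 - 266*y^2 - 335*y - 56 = 45*b^2 - 180*b + 45*y^3 + y^2*(-36*b - 207) + y*(-9*b^2 + 216*b - 117) + 135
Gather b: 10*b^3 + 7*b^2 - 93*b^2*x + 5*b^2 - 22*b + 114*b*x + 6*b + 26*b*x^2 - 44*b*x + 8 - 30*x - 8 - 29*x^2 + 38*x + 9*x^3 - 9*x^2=10*b^3 + b^2*(12 - 93*x) + b*(26*x^2 + 70*x - 16) + 9*x^3 - 38*x^2 + 8*x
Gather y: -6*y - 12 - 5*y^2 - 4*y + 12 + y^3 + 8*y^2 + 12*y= y^3 + 3*y^2 + 2*y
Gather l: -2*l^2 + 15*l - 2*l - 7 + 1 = -2*l^2 + 13*l - 6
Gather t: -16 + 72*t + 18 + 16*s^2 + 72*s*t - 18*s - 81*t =16*s^2 - 18*s + t*(72*s - 9) + 2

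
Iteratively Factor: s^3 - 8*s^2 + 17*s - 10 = (s - 5)*(s^2 - 3*s + 2) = (s - 5)*(s - 1)*(s - 2)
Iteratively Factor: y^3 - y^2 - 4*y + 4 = (y - 1)*(y^2 - 4) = (y - 2)*(y - 1)*(y + 2)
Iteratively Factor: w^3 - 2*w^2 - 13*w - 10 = (w + 1)*(w^2 - 3*w - 10) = (w + 1)*(w + 2)*(w - 5)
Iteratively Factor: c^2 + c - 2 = (c + 2)*(c - 1)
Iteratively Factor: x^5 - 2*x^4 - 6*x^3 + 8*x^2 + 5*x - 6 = (x - 1)*(x^4 - x^3 - 7*x^2 + x + 6) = (x - 1)*(x + 1)*(x^3 - 2*x^2 - 5*x + 6) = (x - 3)*(x - 1)*(x + 1)*(x^2 + x - 2) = (x - 3)*(x - 1)*(x + 1)*(x + 2)*(x - 1)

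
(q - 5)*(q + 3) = q^2 - 2*q - 15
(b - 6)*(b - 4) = b^2 - 10*b + 24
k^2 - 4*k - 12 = (k - 6)*(k + 2)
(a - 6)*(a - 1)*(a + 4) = a^3 - 3*a^2 - 22*a + 24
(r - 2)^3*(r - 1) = r^4 - 7*r^3 + 18*r^2 - 20*r + 8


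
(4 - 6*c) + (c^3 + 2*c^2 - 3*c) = c^3 + 2*c^2 - 9*c + 4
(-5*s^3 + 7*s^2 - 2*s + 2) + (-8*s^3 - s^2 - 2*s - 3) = -13*s^3 + 6*s^2 - 4*s - 1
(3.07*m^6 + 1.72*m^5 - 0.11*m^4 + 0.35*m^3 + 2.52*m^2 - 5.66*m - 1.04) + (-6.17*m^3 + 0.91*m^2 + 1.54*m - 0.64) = 3.07*m^6 + 1.72*m^5 - 0.11*m^4 - 5.82*m^3 + 3.43*m^2 - 4.12*m - 1.68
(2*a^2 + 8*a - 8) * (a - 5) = 2*a^3 - 2*a^2 - 48*a + 40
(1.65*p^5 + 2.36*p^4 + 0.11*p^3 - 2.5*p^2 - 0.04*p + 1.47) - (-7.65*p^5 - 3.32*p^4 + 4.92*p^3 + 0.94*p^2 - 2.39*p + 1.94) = 9.3*p^5 + 5.68*p^4 - 4.81*p^3 - 3.44*p^2 + 2.35*p - 0.47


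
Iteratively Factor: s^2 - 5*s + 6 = (s - 3)*(s - 2)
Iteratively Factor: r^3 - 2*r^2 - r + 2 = (r - 2)*(r^2 - 1) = (r - 2)*(r - 1)*(r + 1)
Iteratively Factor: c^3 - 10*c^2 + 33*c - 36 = (c - 4)*(c^2 - 6*c + 9) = (c - 4)*(c - 3)*(c - 3)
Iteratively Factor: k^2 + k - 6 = (k + 3)*(k - 2)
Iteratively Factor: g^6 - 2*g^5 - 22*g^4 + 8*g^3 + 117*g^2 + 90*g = (g - 3)*(g^5 + g^4 - 19*g^3 - 49*g^2 - 30*g) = g*(g - 3)*(g^4 + g^3 - 19*g^2 - 49*g - 30) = g*(g - 3)*(g + 3)*(g^3 - 2*g^2 - 13*g - 10) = g*(g - 5)*(g - 3)*(g + 3)*(g^2 + 3*g + 2) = g*(g - 5)*(g - 3)*(g + 1)*(g + 3)*(g + 2)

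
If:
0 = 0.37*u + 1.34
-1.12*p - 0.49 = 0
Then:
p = -0.44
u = -3.62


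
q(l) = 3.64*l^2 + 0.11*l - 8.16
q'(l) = 7.28*l + 0.11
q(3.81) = 45.10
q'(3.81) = 27.85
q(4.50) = 66.04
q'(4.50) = 32.87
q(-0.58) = -7.00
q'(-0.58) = -4.11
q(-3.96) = 48.49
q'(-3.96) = -28.72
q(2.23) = 10.19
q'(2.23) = 16.34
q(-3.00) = 24.27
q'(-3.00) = -21.73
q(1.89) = 5.05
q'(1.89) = 13.87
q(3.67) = 41.27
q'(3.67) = 26.83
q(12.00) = 517.32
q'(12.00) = 87.47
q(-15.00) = 809.19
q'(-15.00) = -109.09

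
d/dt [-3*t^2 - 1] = -6*t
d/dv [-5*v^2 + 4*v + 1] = 4 - 10*v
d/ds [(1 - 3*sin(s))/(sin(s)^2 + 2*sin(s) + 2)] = (3*sin(s)^2 - 2*sin(s) - 8)*cos(s)/(sin(s)^2 + 2*sin(s) + 2)^2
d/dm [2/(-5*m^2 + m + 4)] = 2*(10*m - 1)/(-5*m^2 + m + 4)^2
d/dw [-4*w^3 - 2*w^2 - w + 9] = -12*w^2 - 4*w - 1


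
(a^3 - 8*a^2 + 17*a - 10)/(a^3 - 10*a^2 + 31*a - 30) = (a - 1)/(a - 3)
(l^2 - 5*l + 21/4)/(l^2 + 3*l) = (l^2 - 5*l + 21/4)/(l*(l + 3))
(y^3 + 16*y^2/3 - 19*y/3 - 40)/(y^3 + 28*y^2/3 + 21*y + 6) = (3*y^2 + 7*y - 40)/(3*y^2 + 19*y + 6)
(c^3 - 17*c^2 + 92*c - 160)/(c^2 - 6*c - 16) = (c^2 - 9*c + 20)/(c + 2)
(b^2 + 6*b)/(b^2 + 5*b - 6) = b/(b - 1)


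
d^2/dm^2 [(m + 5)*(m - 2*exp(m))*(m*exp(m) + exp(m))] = (m^3 - 8*m^2*exp(m) + 12*m^2 - 64*m*exp(m) + 35*m - 92*exp(m) + 22)*exp(m)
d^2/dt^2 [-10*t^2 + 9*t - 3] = -20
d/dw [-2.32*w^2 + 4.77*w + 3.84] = 4.77 - 4.64*w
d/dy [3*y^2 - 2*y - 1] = 6*y - 2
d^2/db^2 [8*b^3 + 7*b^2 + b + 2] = 48*b + 14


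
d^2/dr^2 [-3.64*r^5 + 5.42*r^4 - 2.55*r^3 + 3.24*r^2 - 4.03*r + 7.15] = -72.8*r^3 + 65.04*r^2 - 15.3*r + 6.48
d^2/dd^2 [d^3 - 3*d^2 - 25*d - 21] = 6*d - 6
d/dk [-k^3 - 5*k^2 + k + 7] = -3*k^2 - 10*k + 1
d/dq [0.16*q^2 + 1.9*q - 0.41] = 0.32*q + 1.9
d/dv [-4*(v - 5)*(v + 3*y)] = -8*v - 12*y + 20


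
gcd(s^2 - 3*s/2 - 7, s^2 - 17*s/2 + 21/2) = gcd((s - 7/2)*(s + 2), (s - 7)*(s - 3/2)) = 1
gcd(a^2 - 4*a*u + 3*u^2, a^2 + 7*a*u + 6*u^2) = 1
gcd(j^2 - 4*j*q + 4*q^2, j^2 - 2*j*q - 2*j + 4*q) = -j + 2*q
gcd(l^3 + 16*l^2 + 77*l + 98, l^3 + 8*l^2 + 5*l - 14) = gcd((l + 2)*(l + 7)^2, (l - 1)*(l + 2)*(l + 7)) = l^2 + 9*l + 14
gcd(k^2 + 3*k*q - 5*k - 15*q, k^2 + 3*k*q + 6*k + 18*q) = k + 3*q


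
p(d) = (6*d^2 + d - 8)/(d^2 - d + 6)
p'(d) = (1 - 2*d)*(6*d^2 + d - 8)/(d^2 - d + 6)^2 + (12*d + 1)/(d^2 - d + 6) = (-7*d^2 + 88*d - 2)/(d^4 - 2*d^3 + 13*d^2 - 12*d + 36)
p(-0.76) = -0.72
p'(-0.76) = -1.35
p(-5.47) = 4.01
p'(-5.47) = -0.40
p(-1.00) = -0.38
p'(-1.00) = -1.52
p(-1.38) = 0.22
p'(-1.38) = -1.59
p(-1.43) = 0.30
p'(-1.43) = -1.58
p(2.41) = 3.11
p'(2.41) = 1.92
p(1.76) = 1.68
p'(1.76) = 2.44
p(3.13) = 4.26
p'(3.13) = 1.28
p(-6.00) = 4.21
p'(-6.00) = -0.34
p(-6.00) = 4.21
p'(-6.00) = -0.34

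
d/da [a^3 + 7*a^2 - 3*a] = 3*a^2 + 14*a - 3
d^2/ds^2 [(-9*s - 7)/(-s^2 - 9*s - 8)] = 2*((2*s + 9)^2*(9*s + 7) - (27*s + 88)*(s^2 + 9*s + 8))/(s^2 + 9*s + 8)^3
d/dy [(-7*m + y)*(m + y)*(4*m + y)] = -31*m^2 - 4*m*y + 3*y^2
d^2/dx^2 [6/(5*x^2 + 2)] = 60*(15*x^2 - 2)/(5*x^2 + 2)^3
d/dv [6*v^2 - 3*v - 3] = 12*v - 3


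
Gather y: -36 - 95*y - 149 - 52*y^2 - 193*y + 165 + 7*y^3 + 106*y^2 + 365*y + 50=7*y^3 + 54*y^2 + 77*y + 30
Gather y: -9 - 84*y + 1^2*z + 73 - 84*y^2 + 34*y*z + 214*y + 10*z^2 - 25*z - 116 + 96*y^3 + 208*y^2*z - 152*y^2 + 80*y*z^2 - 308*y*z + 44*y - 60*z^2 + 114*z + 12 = 96*y^3 + y^2*(208*z - 236) + y*(80*z^2 - 274*z + 174) - 50*z^2 + 90*z - 40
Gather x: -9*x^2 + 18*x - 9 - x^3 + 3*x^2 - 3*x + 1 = -x^3 - 6*x^2 + 15*x - 8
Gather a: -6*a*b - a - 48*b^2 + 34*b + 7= a*(-6*b - 1) - 48*b^2 + 34*b + 7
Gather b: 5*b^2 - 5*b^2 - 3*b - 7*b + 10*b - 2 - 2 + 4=0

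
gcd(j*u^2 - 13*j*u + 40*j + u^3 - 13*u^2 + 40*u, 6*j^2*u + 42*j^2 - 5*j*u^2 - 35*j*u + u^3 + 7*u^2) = 1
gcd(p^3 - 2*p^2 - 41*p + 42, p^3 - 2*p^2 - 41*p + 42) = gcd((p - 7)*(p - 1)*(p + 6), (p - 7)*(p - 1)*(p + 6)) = p^3 - 2*p^2 - 41*p + 42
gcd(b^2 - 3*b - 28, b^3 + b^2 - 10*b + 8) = b + 4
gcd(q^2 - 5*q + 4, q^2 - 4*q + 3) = q - 1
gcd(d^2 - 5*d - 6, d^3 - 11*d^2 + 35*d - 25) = 1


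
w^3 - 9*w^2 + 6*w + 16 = (w - 8)*(w - 2)*(w + 1)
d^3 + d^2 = d^2*(d + 1)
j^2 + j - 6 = (j - 2)*(j + 3)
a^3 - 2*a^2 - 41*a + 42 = (a - 7)*(a - 1)*(a + 6)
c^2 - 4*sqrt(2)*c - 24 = (c - 6*sqrt(2))*(c + 2*sqrt(2))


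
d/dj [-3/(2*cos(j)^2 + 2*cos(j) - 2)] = -3*(2*cos(j) + 1)*sin(j)/(2*(sin(j)^2 - cos(j))^2)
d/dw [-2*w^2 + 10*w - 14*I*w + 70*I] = -4*w + 10 - 14*I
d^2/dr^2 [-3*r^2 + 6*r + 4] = -6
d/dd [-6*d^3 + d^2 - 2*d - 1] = -18*d^2 + 2*d - 2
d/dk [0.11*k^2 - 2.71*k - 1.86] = 0.22*k - 2.71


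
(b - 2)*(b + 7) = b^2 + 5*b - 14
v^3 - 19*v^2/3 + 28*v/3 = v*(v - 4)*(v - 7/3)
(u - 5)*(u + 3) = u^2 - 2*u - 15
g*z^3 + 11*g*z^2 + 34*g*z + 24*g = (z + 4)*(z + 6)*(g*z + g)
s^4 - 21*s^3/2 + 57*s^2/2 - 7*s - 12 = (s - 6)*(s - 4)*(s - 1)*(s + 1/2)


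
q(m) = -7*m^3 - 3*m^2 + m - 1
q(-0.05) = -1.06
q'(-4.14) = -334.09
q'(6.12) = -822.26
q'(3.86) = -335.05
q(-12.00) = 11651.00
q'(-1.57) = -41.34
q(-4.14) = 440.15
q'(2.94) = -198.16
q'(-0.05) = 1.25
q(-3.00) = 158.00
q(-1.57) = 17.12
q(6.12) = -1711.79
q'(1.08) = -29.97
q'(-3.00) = -170.00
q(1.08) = -12.24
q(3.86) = -444.43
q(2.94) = -201.88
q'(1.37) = -46.63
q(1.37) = -23.26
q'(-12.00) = -2951.00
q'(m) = -21*m^2 - 6*m + 1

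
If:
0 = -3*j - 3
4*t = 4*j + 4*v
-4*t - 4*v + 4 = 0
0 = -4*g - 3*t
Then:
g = 0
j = -1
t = 0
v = 1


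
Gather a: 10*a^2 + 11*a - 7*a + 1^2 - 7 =10*a^2 + 4*a - 6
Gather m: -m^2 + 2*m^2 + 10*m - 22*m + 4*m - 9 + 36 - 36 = m^2 - 8*m - 9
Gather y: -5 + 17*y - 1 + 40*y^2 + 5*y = 40*y^2 + 22*y - 6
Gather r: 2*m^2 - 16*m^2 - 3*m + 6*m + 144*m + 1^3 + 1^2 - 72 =-14*m^2 + 147*m - 70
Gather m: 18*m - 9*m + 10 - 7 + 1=9*m + 4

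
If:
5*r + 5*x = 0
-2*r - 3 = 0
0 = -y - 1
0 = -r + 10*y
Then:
No Solution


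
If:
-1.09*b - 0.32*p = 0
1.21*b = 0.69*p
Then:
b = 0.00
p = 0.00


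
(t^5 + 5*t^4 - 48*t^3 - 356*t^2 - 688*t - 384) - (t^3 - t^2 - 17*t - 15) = t^5 + 5*t^4 - 49*t^3 - 355*t^2 - 671*t - 369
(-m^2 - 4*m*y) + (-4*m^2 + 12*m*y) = -5*m^2 + 8*m*y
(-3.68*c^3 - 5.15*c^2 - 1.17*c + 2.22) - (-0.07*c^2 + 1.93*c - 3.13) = -3.68*c^3 - 5.08*c^2 - 3.1*c + 5.35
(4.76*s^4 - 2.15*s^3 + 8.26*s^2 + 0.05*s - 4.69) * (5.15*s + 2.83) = 24.514*s^5 + 2.3983*s^4 + 36.4545*s^3 + 23.6333*s^2 - 24.012*s - 13.2727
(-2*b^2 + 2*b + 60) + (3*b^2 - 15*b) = b^2 - 13*b + 60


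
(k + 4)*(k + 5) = k^2 + 9*k + 20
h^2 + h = h*(h + 1)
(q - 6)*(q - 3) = q^2 - 9*q + 18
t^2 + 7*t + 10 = (t + 2)*(t + 5)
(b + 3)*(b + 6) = b^2 + 9*b + 18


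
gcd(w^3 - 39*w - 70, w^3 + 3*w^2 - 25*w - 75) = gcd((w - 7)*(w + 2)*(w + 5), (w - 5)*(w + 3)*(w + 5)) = w + 5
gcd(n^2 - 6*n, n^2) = n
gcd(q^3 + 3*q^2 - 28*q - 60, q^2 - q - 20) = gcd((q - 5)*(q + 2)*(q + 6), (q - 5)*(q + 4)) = q - 5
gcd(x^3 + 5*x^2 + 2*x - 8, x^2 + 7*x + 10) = x + 2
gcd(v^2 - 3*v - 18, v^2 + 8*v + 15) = v + 3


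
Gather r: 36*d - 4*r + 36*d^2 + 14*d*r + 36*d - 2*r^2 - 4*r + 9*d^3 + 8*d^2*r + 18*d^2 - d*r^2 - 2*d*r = 9*d^3 + 54*d^2 + 72*d + r^2*(-d - 2) + r*(8*d^2 + 12*d - 8)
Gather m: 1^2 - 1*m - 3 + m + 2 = 0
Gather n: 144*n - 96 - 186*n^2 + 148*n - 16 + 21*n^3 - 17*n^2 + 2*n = 21*n^3 - 203*n^2 + 294*n - 112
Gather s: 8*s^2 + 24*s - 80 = 8*s^2 + 24*s - 80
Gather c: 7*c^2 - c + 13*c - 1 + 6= 7*c^2 + 12*c + 5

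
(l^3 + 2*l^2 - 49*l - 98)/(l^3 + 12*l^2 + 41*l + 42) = (l - 7)/(l + 3)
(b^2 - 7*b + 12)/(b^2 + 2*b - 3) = (b^2 - 7*b + 12)/(b^2 + 2*b - 3)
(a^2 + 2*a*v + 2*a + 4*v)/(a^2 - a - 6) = (a + 2*v)/(a - 3)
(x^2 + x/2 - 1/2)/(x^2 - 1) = (x - 1/2)/(x - 1)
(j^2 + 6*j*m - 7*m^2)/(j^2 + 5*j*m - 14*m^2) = (j - m)/(j - 2*m)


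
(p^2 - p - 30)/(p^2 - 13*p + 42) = (p + 5)/(p - 7)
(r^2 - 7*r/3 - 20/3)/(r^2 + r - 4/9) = 3*(3*r^2 - 7*r - 20)/(9*r^2 + 9*r - 4)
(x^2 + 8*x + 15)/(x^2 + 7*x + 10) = (x + 3)/(x + 2)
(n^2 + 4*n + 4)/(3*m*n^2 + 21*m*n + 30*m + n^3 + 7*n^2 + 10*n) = (n + 2)/(3*m*n + 15*m + n^2 + 5*n)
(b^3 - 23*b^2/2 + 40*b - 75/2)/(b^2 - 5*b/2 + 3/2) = (b^2 - 10*b + 25)/(b - 1)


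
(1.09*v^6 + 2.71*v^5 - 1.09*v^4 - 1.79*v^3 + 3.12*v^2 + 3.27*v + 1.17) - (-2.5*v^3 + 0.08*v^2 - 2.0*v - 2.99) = 1.09*v^6 + 2.71*v^5 - 1.09*v^4 + 0.71*v^3 + 3.04*v^2 + 5.27*v + 4.16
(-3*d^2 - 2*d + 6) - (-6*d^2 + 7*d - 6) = 3*d^2 - 9*d + 12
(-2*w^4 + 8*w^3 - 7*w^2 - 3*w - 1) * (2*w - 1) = -4*w^5 + 18*w^4 - 22*w^3 + w^2 + w + 1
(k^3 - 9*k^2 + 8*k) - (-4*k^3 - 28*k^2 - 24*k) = 5*k^3 + 19*k^2 + 32*k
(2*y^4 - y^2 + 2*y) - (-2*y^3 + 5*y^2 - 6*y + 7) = 2*y^4 + 2*y^3 - 6*y^2 + 8*y - 7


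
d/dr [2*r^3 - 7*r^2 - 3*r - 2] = 6*r^2 - 14*r - 3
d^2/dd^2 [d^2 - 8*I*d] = 2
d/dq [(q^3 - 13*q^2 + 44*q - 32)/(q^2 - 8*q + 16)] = (q^2 - 8*q + 28)/(q^2 - 8*q + 16)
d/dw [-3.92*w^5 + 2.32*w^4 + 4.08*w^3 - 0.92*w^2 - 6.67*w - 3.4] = -19.6*w^4 + 9.28*w^3 + 12.24*w^2 - 1.84*w - 6.67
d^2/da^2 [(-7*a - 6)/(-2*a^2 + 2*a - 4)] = ((1 - 21*a)*(a^2 - a + 2) + (2*a - 1)^2*(7*a + 6))/(a^2 - a + 2)^3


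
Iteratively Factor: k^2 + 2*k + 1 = (k + 1)*(k + 1)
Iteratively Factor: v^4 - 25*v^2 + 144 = (v - 3)*(v^3 + 3*v^2 - 16*v - 48) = (v - 3)*(v + 4)*(v^2 - v - 12) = (v - 3)*(v + 3)*(v + 4)*(v - 4)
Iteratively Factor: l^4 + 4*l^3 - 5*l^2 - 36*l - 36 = (l - 3)*(l^3 + 7*l^2 + 16*l + 12) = (l - 3)*(l + 3)*(l^2 + 4*l + 4) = (l - 3)*(l + 2)*(l + 3)*(l + 2)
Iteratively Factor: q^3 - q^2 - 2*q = (q + 1)*(q^2 - 2*q) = (q - 2)*(q + 1)*(q)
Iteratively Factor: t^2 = (t)*(t)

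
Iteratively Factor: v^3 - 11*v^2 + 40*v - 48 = (v - 4)*(v^2 - 7*v + 12) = (v - 4)*(v - 3)*(v - 4)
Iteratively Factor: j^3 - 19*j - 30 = (j + 3)*(j^2 - 3*j - 10) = (j - 5)*(j + 3)*(j + 2)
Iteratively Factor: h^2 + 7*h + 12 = (h + 3)*(h + 4)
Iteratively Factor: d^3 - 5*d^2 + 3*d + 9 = (d + 1)*(d^2 - 6*d + 9) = (d - 3)*(d + 1)*(d - 3)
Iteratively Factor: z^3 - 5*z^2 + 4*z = (z)*(z^2 - 5*z + 4) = z*(z - 1)*(z - 4)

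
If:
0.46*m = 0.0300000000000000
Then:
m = 0.07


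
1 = 1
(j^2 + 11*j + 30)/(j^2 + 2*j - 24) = (j + 5)/(j - 4)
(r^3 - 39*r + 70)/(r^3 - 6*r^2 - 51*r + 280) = (r - 2)/(r - 8)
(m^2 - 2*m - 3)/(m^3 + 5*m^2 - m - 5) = (m - 3)/(m^2 + 4*m - 5)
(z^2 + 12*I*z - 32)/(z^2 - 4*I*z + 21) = (z^2 + 12*I*z - 32)/(z^2 - 4*I*z + 21)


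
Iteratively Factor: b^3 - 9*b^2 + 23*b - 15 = (b - 5)*(b^2 - 4*b + 3) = (b - 5)*(b - 3)*(b - 1)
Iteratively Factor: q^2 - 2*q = (q)*(q - 2)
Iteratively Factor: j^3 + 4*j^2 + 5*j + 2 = (j + 1)*(j^2 + 3*j + 2) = (j + 1)*(j + 2)*(j + 1)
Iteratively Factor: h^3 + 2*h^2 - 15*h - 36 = (h + 3)*(h^2 - h - 12) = (h + 3)^2*(h - 4)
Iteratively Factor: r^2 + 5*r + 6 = (r + 3)*(r + 2)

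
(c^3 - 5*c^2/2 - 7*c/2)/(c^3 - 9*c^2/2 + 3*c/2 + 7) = c/(c - 2)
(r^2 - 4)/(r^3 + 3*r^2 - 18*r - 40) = (r - 2)/(r^2 + r - 20)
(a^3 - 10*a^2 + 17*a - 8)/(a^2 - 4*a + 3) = (a^2 - 9*a + 8)/(a - 3)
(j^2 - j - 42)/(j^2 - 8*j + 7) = (j + 6)/(j - 1)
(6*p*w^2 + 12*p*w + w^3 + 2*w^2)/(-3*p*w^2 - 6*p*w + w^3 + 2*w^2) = (-6*p - w)/(3*p - w)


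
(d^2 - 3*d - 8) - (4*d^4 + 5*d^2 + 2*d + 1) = -4*d^4 - 4*d^2 - 5*d - 9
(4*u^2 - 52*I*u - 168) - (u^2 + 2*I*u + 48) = 3*u^2 - 54*I*u - 216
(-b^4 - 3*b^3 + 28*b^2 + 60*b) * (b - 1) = -b^5 - 2*b^4 + 31*b^3 + 32*b^2 - 60*b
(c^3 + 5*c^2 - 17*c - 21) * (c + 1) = c^4 + 6*c^3 - 12*c^2 - 38*c - 21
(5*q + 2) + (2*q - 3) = 7*q - 1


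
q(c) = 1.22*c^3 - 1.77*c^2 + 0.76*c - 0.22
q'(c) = 3.66*c^2 - 3.54*c + 0.76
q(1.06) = 0.05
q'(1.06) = 1.12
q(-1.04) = -4.30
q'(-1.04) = 8.40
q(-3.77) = -93.61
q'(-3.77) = 66.13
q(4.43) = 74.48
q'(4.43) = 56.90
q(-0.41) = -0.91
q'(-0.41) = 2.83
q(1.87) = 2.99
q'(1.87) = 6.94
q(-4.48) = -148.85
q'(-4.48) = 90.08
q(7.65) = 448.20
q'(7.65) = 187.87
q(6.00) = 204.14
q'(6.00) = 111.28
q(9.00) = 752.63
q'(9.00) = 265.36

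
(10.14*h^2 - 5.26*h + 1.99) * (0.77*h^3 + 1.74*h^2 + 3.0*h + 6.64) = 7.8078*h^5 + 13.5934*h^4 + 22.7999*h^3 + 55.0122*h^2 - 28.9564*h + 13.2136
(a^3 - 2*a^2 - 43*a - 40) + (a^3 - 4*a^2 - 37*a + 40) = 2*a^3 - 6*a^2 - 80*a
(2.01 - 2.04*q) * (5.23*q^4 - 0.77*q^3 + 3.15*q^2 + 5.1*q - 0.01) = -10.6692*q^5 + 12.0831*q^4 - 7.9737*q^3 - 4.0725*q^2 + 10.2714*q - 0.0201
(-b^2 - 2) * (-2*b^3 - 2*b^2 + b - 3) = 2*b^5 + 2*b^4 + 3*b^3 + 7*b^2 - 2*b + 6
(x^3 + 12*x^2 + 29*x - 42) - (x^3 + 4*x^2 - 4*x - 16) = 8*x^2 + 33*x - 26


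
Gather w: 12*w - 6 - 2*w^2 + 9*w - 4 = -2*w^2 + 21*w - 10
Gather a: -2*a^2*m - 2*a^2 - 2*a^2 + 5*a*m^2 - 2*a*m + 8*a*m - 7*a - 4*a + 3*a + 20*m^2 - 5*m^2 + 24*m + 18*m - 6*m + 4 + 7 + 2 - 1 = a^2*(-2*m - 4) + a*(5*m^2 + 6*m - 8) + 15*m^2 + 36*m + 12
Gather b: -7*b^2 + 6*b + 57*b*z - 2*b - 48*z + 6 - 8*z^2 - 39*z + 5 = -7*b^2 + b*(57*z + 4) - 8*z^2 - 87*z + 11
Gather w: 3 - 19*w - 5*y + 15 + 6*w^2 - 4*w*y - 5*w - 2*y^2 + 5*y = 6*w^2 + w*(-4*y - 24) - 2*y^2 + 18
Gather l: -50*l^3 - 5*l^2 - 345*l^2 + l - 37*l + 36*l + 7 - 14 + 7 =-50*l^3 - 350*l^2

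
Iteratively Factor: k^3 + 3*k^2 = (k)*(k^2 + 3*k) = k*(k + 3)*(k)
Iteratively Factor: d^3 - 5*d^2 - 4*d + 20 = (d - 2)*(d^2 - 3*d - 10) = (d - 2)*(d + 2)*(d - 5)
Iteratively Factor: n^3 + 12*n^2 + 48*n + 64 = (n + 4)*(n^2 + 8*n + 16) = (n + 4)^2*(n + 4)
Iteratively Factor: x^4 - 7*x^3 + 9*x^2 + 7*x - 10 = (x - 5)*(x^3 - 2*x^2 - x + 2) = (x - 5)*(x + 1)*(x^2 - 3*x + 2) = (x - 5)*(x - 1)*(x + 1)*(x - 2)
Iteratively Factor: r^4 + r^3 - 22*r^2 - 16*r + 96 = (r - 2)*(r^3 + 3*r^2 - 16*r - 48) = (r - 4)*(r - 2)*(r^2 + 7*r + 12) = (r - 4)*(r - 2)*(r + 3)*(r + 4)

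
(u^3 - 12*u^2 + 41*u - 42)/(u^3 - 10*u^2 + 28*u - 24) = (u^2 - 10*u + 21)/(u^2 - 8*u + 12)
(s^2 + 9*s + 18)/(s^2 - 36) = (s + 3)/(s - 6)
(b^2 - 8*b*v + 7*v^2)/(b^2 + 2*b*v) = (b^2 - 8*b*v + 7*v^2)/(b*(b + 2*v))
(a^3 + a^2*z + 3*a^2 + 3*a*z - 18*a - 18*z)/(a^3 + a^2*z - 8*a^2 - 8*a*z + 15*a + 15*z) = (a + 6)/(a - 5)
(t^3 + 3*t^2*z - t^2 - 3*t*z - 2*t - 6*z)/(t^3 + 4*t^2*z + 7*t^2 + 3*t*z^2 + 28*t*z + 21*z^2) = (t^2 - t - 2)/(t^2 + t*z + 7*t + 7*z)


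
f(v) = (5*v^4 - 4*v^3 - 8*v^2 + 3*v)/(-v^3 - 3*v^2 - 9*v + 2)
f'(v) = (3*v^2 + 6*v + 9)*(5*v^4 - 4*v^3 - 8*v^2 + 3*v)/(-v^3 - 3*v^2 - 9*v + 2)^2 + (20*v^3 - 12*v^2 - 16*v + 3)/(-v^3 - 3*v^2 - 9*v + 2) = (-5*v^6 - 30*v^5 - 131*v^4 + 118*v^3 + 57*v^2 - 32*v + 6)/(v^6 + 6*v^5 + 27*v^4 + 50*v^3 + 69*v^2 - 36*v + 4)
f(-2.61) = 10.55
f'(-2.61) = -10.83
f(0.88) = 0.37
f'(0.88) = 0.07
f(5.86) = -13.62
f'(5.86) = -4.28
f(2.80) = -2.41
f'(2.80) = -2.69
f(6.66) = -17.11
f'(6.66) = -4.44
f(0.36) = 0.04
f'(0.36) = 1.77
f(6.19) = -15.04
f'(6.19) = -4.35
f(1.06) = 0.35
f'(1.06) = -0.25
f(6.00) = -14.22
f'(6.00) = -4.31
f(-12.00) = 77.81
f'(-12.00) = -5.25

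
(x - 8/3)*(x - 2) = x^2 - 14*x/3 + 16/3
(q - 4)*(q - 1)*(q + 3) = q^3 - 2*q^2 - 11*q + 12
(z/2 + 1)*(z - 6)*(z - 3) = z^3/2 - 7*z^2/2 + 18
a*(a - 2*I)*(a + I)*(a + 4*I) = a^4 + 3*I*a^3 + 6*a^2 + 8*I*a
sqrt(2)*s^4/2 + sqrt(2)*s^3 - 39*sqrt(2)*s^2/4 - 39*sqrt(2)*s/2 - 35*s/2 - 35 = (s - 7*sqrt(2)/2)*(s + sqrt(2))*(s + 5*sqrt(2)/2)*(sqrt(2)*s/2 + sqrt(2))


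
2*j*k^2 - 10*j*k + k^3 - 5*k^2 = k*(2*j + k)*(k - 5)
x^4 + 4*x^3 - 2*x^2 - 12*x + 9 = (x - 1)^2*(x + 3)^2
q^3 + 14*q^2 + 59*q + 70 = (q + 2)*(q + 5)*(q + 7)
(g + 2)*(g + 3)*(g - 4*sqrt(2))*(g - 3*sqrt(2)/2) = g^4 - 11*sqrt(2)*g^3/2 + 5*g^3 - 55*sqrt(2)*g^2/2 + 18*g^2 - 33*sqrt(2)*g + 60*g + 72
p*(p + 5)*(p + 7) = p^3 + 12*p^2 + 35*p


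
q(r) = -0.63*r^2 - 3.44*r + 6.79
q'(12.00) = -18.56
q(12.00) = -125.21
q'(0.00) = -3.44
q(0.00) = 6.79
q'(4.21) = -8.74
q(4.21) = -18.86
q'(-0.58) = -2.71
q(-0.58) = 8.57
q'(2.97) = -7.18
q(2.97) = -8.98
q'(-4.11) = 1.74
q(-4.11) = 10.29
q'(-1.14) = -2.00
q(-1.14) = 9.89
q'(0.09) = -3.55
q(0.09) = 6.48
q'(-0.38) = -2.96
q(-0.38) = 8.01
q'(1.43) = -5.24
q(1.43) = 0.58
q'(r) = -1.26*r - 3.44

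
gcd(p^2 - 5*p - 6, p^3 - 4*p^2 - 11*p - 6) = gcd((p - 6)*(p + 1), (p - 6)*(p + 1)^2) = p^2 - 5*p - 6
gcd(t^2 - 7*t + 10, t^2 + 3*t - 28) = 1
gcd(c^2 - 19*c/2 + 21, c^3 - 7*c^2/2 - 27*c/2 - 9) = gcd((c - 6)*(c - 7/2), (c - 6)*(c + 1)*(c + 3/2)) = c - 6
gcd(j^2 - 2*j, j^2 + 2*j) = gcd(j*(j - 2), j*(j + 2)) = j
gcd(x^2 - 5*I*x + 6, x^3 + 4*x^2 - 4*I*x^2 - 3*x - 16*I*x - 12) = 1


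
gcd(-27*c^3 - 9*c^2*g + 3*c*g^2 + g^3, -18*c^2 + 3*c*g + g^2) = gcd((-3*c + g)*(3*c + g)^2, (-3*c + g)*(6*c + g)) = 3*c - g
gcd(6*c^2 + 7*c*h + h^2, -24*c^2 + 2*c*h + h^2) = 6*c + h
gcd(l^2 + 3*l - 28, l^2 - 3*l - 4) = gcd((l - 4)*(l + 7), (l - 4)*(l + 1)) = l - 4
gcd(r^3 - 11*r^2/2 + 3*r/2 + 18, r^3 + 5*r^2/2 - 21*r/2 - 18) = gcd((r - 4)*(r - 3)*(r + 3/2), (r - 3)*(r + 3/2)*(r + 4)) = r^2 - 3*r/2 - 9/2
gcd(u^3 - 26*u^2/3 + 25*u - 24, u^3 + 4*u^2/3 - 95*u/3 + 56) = u^2 - 17*u/3 + 8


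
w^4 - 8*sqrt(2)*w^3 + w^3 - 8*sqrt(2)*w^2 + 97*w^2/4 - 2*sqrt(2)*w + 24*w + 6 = (w + 1/2)^2*(w - 6*sqrt(2))*(w - 2*sqrt(2))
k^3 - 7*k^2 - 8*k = k*(k - 8)*(k + 1)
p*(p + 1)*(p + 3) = p^3 + 4*p^2 + 3*p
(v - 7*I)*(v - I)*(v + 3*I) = v^3 - 5*I*v^2 + 17*v - 21*I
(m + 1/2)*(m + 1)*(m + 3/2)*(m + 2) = m^4 + 5*m^3 + 35*m^2/4 + 25*m/4 + 3/2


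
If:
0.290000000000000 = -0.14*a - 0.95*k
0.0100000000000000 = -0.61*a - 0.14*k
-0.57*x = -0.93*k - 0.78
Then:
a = 0.06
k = -0.31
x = 0.86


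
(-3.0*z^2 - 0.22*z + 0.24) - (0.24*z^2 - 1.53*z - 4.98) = -3.24*z^2 + 1.31*z + 5.22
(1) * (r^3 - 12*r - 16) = r^3 - 12*r - 16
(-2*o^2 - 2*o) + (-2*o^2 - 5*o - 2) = -4*o^2 - 7*o - 2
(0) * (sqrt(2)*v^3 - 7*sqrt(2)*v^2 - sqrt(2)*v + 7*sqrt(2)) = 0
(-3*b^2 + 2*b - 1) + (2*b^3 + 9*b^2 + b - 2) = 2*b^3 + 6*b^2 + 3*b - 3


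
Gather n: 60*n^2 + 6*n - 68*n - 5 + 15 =60*n^2 - 62*n + 10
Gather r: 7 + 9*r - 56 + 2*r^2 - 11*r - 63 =2*r^2 - 2*r - 112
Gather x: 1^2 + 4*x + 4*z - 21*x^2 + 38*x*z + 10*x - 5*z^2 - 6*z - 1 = -21*x^2 + x*(38*z + 14) - 5*z^2 - 2*z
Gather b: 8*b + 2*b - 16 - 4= 10*b - 20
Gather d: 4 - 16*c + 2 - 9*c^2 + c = -9*c^2 - 15*c + 6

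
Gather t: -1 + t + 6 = t + 5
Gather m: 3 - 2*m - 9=-2*m - 6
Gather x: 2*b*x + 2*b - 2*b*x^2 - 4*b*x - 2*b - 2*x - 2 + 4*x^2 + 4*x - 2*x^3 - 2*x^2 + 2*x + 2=-2*x^3 + x^2*(2 - 2*b) + x*(4 - 2*b)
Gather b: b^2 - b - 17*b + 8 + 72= b^2 - 18*b + 80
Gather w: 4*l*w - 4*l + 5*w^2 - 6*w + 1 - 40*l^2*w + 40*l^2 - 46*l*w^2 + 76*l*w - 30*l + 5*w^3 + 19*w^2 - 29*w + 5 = 40*l^2 - 34*l + 5*w^3 + w^2*(24 - 46*l) + w*(-40*l^2 + 80*l - 35) + 6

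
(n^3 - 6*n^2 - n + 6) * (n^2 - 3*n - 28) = n^5 - 9*n^4 - 11*n^3 + 177*n^2 + 10*n - 168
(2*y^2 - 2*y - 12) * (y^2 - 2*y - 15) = 2*y^4 - 6*y^3 - 38*y^2 + 54*y + 180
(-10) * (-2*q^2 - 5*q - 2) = 20*q^2 + 50*q + 20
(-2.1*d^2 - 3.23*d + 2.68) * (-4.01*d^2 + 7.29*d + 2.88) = 8.421*d^4 - 2.3567*d^3 - 40.3415*d^2 + 10.2348*d + 7.7184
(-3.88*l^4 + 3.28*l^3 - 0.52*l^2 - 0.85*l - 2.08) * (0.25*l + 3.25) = -0.97*l^5 - 11.79*l^4 + 10.53*l^3 - 1.9025*l^2 - 3.2825*l - 6.76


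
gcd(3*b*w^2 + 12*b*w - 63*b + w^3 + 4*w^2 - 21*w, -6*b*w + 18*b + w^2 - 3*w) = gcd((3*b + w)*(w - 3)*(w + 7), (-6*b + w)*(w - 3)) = w - 3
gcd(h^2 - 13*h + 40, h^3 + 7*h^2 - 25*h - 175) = h - 5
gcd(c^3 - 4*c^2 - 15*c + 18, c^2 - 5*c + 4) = c - 1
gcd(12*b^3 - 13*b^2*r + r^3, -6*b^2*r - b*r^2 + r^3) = -3*b + r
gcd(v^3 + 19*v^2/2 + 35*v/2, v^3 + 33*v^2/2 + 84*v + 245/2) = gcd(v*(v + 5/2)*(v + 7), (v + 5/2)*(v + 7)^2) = v^2 + 19*v/2 + 35/2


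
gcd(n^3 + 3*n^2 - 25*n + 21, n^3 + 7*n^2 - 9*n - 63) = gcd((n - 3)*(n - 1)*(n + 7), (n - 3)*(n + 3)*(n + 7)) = n^2 + 4*n - 21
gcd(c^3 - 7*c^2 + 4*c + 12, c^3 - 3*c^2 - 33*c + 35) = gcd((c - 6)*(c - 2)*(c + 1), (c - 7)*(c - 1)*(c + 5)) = 1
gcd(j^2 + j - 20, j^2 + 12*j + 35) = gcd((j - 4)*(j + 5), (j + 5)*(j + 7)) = j + 5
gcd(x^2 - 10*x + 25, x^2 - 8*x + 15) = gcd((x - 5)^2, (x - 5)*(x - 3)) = x - 5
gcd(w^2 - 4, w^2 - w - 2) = w - 2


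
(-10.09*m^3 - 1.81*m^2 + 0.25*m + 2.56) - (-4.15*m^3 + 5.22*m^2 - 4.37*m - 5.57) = -5.94*m^3 - 7.03*m^2 + 4.62*m + 8.13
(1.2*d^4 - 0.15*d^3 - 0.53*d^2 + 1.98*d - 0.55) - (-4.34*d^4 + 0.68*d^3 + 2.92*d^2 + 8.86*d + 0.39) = 5.54*d^4 - 0.83*d^3 - 3.45*d^2 - 6.88*d - 0.94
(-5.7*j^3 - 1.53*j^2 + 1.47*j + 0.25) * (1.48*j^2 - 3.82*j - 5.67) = -8.436*j^5 + 19.5096*j^4 + 40.3392*j^3 + 3.4297*j^2 - 9.2899*j - 1.4175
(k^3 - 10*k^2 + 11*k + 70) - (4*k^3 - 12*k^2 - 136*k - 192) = -3*k^3 + 2*k^2 + 147*k + 262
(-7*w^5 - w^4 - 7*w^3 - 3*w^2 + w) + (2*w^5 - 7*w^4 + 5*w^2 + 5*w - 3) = -5*w^5 - 8*w^4 - 7*w^3 + 2*w^2 + 6*w - 3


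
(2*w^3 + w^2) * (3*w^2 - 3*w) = 6*w^5 - 3*w^4 - 3*w^3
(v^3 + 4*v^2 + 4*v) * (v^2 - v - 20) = v^5 + 3*v^4 - 20*v^3 - 84*v^2 - 80*v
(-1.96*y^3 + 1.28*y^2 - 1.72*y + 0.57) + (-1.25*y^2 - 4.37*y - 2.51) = -1.96*y^3 + 0.03*y^2 - 6.09*y - 1.94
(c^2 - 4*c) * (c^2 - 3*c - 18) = c^4 - 7*c^3 - 6*c^2 + 72*c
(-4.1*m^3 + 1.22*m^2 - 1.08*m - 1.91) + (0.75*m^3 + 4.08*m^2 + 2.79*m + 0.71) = -3.35*m^3 + 5.3*m^2 + 1.71*m - 1.2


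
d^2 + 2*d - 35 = (d - 5)*(d + 7)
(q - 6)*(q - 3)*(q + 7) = q^3 - 2*q^2 - 45*q + 126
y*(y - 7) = y^2 - 7*y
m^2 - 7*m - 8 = (m - 8)*(m + 1)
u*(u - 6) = u^2 - 6*u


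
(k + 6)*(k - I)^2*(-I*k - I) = -I*k^4 - 2*k^3 - 7*I*k^3 - 14*k^2 - 5*I*k^2 - 12*k + 7*I*k + 6*I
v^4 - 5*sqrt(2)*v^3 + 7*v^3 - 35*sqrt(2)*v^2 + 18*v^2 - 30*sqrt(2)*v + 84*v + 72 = (v + 1)*(v + 6)*(v - 3*sqrt(2))*(v - 2*sqrt(2))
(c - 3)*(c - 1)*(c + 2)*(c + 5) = c^4 + 3*c^3 - 15*c^2 - 19*c + 30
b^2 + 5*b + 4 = (b + 1)*(b + 4)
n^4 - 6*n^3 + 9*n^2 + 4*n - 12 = (n - 3)*(n - 2)^2*(n + 1)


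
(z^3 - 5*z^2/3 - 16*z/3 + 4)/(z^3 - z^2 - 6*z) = (z - 2/3)/z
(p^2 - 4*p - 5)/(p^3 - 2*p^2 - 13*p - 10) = 1/(p + 2)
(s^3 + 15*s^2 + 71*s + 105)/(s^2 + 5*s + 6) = (s^2 + 12*s + 35)/(s + 2)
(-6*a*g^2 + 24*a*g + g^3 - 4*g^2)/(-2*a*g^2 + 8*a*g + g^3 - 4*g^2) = (6*a - g)/(2*a - g)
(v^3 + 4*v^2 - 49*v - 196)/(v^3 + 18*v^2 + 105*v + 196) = (v - 7)/(v + 7)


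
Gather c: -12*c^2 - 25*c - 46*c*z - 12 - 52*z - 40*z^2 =-12*c^2 + c*(-46*z - 25) - 40*z^2 - 52*z - 12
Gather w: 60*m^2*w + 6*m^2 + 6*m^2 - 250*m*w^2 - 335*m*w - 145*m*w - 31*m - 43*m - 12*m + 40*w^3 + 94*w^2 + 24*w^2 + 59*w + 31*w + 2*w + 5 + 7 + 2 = 12*m^2 - 86*m + 40*w^3 + w^2*(118 - 250*m) + w*(60*m^2 - 480*m + 92) + 14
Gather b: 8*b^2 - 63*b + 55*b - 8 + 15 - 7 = 8*b^2 - 8*b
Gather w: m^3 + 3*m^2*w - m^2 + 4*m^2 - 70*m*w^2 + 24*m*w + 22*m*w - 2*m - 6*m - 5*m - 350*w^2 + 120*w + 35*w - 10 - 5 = m^3 + 3*m^2 - 13*m + w^2*(-70*m - 350) + w*(3*m^2 + 46*m + 155) - 15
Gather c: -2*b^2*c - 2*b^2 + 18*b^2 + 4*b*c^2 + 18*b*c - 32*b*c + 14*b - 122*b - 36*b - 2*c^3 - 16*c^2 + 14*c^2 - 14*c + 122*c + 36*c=16*b^2 - 144*b - 2*c^3 + c^2*(4*b - 2) + c*(-2*b^2 - 14*b + 144)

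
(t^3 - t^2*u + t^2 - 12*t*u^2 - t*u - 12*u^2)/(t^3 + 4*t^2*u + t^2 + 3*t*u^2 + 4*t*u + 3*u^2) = (t - 4*u)/(t + u)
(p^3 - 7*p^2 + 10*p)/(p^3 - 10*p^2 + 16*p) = (p - 5)/(p - 8)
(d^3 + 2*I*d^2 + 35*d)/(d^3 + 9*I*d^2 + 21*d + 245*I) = d/(d + 7*I)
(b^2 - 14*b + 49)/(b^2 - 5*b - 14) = (b - 7)/(b + 2)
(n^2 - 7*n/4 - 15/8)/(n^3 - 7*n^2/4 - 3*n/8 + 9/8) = (2*n - 5)/(2*n^2 - 5*n + 3)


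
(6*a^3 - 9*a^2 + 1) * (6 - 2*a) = -12*a^4 + 54*a^3 - 54*a^2 - 2*a + 6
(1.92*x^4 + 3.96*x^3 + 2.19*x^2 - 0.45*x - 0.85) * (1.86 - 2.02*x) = -3.8784*x^5 - 4.428*x^4 + 2.9418*x^3 + 4.9824*x^2 + 0.88*x - 1.581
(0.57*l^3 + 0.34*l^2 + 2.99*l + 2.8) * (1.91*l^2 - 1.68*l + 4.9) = 1.0887*l^5 - 0.3082*l^4 + 7.9327*l^3 + 1.9908*l^2 + 9.947*l + 13.72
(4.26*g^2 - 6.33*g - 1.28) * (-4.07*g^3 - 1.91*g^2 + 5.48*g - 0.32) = -17.3382*g^5 + 17.6265*g^4 + 40.6447*g^3 - 33.6068*g^2 - 4.9888*g + 0.4096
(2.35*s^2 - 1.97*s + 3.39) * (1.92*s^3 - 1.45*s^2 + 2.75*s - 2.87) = 4.512*s^5 - 7.1899*s^4 + 15.8278*s^3 - 17.0775*s^2 + 14.9764*s - 9.7293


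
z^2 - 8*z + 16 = (z - 4)^2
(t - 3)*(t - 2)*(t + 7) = t^3 + 2*t^2 - 29*t + 42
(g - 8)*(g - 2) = g^2 - 10*g + 16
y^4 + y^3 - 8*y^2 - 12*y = y*(y - 3)*(y + 2)^2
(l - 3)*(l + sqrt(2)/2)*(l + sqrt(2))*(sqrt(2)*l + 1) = sqrt(2)*l^4 - 3*sqrt(2)*l^3 + 4*l^3 - 12*l^2 + 5*sqrt(2)*l^2/2 - 15*sqrt(2)*l/2 + l - 3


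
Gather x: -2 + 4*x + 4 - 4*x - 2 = 0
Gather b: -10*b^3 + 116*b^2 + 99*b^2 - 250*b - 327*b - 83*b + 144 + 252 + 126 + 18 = -10*b^3 + 215*b^2 - 660*b + 540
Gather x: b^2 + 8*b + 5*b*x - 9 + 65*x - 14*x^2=b^2 + 8*b - 14*x^2 + x*(5*b + 65) - 9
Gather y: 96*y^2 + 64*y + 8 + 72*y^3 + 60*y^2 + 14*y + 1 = 72*y^3 + 156*y^2 + 78*y + 9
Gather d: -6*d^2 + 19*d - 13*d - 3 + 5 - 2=-6*d^2 + 6*d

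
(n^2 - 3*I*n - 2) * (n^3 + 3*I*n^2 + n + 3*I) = n^5 + 8*n^3 - 6*I*n^2 + 7*n - 6*I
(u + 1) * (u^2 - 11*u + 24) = u^3 - 10*u^2 + 13*u + 24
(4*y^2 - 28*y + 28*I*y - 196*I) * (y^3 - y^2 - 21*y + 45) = 4*y^5 - 32*y^4 + 28*I*y^4 - 56*y^3 - 224*I*y^3 + 768*y^2 - 392*I*y^2 - 1260*y + 5376*I*y - 8820*I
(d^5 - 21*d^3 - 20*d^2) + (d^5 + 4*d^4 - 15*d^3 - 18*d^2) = 2*d^5 + 4*d^4 - 36*d^3 - 38*d^2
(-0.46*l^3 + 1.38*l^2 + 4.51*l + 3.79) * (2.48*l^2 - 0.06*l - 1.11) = -1.1408*l^5 + 3.45*l^4 + 11.6126*l^3 + 7.5968*l^2 - 5.2335*l - 4.2069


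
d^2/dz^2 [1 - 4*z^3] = -24*z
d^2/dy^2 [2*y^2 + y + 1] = 4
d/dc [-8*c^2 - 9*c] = -16*c - 9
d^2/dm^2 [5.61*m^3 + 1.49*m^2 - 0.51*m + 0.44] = 33.66*m + 2.98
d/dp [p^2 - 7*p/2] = 2*p - 7/2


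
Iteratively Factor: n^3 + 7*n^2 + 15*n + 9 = (n + 1)*(n^2 + 6*n + 9) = (n + 1)*(n + 3)*(n + 3)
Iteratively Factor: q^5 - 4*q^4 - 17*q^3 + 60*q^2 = (q)*(q^4 - 4*q^3 - 17*q^2 + 60*q) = q^2*(q^3 - 4*q^2 - 17*q + 60) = q^2*(q + 4)*(q^2 - 8*q + 15) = q^2*(q - 3)*(q + 4)*(q - 5)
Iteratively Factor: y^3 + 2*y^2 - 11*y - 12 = (y - 3)*(y^2 + 5*y + 4) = (y - 3)*(y + 1)*(y + 4)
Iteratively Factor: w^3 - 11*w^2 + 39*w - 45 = (w - 3)*(w^2 - 8*w + 15) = (w - 3)^2*(w - 5)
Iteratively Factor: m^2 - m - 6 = (m + 2)*(m - 3)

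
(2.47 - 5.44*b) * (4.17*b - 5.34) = -22.6848*b^2 + 39.3495*b - 13.1898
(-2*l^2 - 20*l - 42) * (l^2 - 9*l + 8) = -2*l^4 - 2*l^3 + 122*l^2 + 218*l - 336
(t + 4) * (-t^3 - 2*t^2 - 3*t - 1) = -t^4 - 6*t^3 - 11*t^2 - 13*t - 4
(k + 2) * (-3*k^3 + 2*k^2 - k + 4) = -3*k^4 - 4*k^3 + 3*k^2 + 2*k + 8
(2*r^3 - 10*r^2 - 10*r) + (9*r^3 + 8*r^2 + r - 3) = 11*r^3 - 2*r^2 - 9*r - 3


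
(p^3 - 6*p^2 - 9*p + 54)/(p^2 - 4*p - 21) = (p^2 - 9*p + 18)/(p - 7)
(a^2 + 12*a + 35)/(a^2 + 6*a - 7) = (a + 5)/(a - 1)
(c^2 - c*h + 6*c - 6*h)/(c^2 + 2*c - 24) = (c - h)/(c - 4)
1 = 1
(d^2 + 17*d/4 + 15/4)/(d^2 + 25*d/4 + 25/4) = (d + 3)/(d + 5)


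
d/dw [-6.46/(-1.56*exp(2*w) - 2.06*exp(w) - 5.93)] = (-20.1552*exp(w) - 13.3076)*exp(w)/(1.56*exp(2*w) + 2.06*exp(w) + 5.93)^2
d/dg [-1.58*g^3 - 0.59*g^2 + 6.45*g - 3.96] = -4.74*g^2 - 1.18*g + 6.45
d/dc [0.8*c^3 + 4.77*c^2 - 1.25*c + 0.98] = 2.4*c^2 + 9.54*c - 1.25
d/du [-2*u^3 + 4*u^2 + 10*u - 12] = -6*u^2 + 8*u + 10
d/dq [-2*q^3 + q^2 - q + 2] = -6*q^2 + 2*q - 1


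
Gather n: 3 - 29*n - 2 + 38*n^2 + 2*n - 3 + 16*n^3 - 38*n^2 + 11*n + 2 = 16*n^3 - 16*n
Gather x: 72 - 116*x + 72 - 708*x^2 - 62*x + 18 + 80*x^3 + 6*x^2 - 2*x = 80*x^3 - 702*x^2 - 180*x + 162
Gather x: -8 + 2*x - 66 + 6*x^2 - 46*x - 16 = 6*x^2 - 44*x - 90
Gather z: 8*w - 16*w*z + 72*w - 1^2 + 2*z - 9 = 80*w + z*(2 - 16*w) - 10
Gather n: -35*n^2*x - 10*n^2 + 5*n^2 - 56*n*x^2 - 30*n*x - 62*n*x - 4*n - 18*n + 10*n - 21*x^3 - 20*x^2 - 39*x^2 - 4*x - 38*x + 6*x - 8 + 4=n^2*(-35*x - 5) + n*(-56*x^2 - 92*x - 12) - 21*x^3 - 59*x^2 - 36*x - 4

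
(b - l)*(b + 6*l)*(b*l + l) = b^3*l + 5*b^2*l^2 + b^2*l - 6*b*l^3 + 5*b*l^2 - 6*l^3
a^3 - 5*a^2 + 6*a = a*(a - 3)*(a - 2)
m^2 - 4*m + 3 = (m - 3)*(m - 1)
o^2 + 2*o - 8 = (o - 2)*(o + 4)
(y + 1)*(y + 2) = y^2 + 3*y + 2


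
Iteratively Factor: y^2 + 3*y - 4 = (y + 4)*(y - 1)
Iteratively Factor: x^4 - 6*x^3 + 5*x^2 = (x)*(x^3 - 6*x^2 + 5*x) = x^2*(x^2 - 6*x + 5) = x^2*(x - 1)*(x - 5)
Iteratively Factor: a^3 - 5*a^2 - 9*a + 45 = (a + 3)*(a^2 - 8*a + 15) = (a - 5)*(a + 3)*(a - 3)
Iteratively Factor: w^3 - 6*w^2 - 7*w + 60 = (w - 4)*(w^2 - 2*w - 15) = (w - 4)*(w + 3)*(w - 5)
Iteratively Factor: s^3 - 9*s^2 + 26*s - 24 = (s - 2)*(s^2 - 7*s + 12) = (s - 3)*(s - 2)*(s - 4)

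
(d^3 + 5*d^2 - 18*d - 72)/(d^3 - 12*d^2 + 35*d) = (d^3 + 5*d^2 - 18*d - 72)/(d*(d^2 - 12*d + 35))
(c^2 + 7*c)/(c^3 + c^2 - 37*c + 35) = c/(c^2 - 6*c + 5)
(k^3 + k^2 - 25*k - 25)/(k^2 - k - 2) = (k^2 - 25)/(k - 2)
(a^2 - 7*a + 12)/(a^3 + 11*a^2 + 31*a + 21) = (a^2 - 7*a + 12)/(a^3 + 11*a^2 + 31*a + 21)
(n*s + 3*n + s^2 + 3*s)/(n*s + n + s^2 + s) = (s + 3)/(s + 1)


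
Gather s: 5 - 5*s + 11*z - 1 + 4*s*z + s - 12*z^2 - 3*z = s*(4*z - 4) - 12*z^2 + 8*z + 4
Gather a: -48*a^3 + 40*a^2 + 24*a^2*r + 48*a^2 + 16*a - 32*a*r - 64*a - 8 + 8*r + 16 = -48*a^3 + a^2*(24*r + 88) + a*(-32*r - 48) + 8*r + 8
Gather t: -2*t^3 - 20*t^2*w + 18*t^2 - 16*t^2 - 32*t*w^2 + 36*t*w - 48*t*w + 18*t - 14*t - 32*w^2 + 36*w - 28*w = -2*t^3 + t^2*(2 - 20*w) + t*(-32*w^2 - 12*w + 4) - 32*w^2 + 8*w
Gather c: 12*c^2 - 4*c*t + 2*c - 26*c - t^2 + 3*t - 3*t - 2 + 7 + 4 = 12*c^2 + c*(-4*t - 24) - t^2 + 9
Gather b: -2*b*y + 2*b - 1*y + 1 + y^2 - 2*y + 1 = b*(2 - 2*y) + y^2 - 3*y + 2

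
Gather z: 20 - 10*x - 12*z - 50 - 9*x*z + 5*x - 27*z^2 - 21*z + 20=-5*x - 27*z^2 + z*(-9*x - 33) - 10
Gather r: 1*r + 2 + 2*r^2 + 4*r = 2*r^2 + 5*r + 2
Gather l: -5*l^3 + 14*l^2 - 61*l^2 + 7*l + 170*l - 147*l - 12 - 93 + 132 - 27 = -5*l^3 - 47*l^2 + 30*l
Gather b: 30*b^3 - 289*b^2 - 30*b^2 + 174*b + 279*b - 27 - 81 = 30*b^3 - 319*b^2 + 453*b - 108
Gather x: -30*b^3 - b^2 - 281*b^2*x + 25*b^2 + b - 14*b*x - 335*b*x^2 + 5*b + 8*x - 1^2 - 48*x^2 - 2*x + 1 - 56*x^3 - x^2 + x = -30*b^3 + 24*b^2 + 6*b - 56*x^3 + x^2*(-335*b - 49) + x*(-281*b^2 - 14*b + 7)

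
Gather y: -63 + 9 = -54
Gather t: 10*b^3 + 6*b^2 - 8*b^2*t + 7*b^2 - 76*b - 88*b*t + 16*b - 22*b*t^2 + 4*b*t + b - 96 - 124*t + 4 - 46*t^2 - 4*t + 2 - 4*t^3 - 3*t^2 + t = 10*b^3 + 13*b^2 - 59*b - 4*t^3 + t^2*(-22*b - 49) + t*(-8*b^2 - 84*b - 127) - 90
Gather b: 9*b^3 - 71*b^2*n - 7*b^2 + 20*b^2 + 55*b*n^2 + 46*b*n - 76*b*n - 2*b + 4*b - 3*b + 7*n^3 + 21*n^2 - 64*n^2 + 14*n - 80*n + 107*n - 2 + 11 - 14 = 9*b^3 + b^2*(13 - 71*n) + b*(55*n^2 - 30*n - 1) + 7*n^3 - 43*n^2 + 41*n - 5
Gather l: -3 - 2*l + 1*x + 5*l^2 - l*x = 5*l^2 + l*(-x - 2) + x - 3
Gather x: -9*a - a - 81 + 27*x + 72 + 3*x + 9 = -10*a + 30*x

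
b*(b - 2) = b^2 - 2*b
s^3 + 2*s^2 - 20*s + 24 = (s - 2)^2*(s + 6)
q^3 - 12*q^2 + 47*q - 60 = (q - 5)*(q - 4)*(q - 3)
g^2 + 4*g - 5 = (g - 1)*(g + 5)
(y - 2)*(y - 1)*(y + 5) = y^3 + 2*y^2 - 13*y + 10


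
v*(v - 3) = v^2 - 3*v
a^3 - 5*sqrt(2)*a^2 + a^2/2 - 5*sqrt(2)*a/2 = a*(a + 1/2)*(a - 5*sqrt(2))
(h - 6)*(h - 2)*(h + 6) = h^3 - 2*h^2 - 36*h + 72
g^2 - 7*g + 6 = (g - 6)*(g - 1)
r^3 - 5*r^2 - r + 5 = (r - 5)*(r - 1)*(r + 1)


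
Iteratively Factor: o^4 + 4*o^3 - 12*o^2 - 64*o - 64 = (o + 2)*(o^3 + 2*o^2 - 16*o - 32) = (o - 4)*(o + 2)*(o^2 + 6*o + 8) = (o - 4)*(o + 2)*(o + 4)*(o + 2)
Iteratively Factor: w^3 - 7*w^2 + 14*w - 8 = (w - 4)*(w^2 - 3*w + 2) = (w - 4)*(w - 2)*(w - 1)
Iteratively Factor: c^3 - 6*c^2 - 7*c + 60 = (c + 3)*(c^2 - 9*c + 20) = (c - 4)*(c + 3)*(c - 5)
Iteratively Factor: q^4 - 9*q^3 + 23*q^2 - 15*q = (q)*(q^3 - 9*q^2 + 23*q - 15) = q*(q - 3)*(q^2 - 6*q + 5) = q*(q - 3)*(q - 1)*(q - 5)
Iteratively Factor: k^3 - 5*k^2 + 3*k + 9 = (k - 3)*(k^2 - 2*k - 3) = (k - 3)^2*(k + 1)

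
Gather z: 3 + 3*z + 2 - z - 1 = 2*z + 4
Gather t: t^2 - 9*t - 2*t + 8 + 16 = t^2 - 11*t + 24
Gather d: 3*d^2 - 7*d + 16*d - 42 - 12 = 3*d^2 + 9*d - 54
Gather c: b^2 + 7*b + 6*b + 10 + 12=b^2 + 13*b + 22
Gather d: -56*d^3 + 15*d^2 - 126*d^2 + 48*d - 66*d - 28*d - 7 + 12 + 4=-56*d^3 - 111*d^2 - 46*d + 9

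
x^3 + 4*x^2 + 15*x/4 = x*(x + 3/2)*(x + 5/2)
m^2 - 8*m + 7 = (m - 7)*(m - 1)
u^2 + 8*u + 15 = (u + 3)*(u + 5)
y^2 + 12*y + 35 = (y + 5)*(y + 7)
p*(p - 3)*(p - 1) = p^3 - 4*p^2 + 3*p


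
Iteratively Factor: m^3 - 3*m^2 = (m)*(m^2 - 3*m) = m*(m - 3)*(m)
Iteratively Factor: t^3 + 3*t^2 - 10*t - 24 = (t - 3)*(t^2 + 6*t + 8) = (t - 3)*(t + 4)*(t + 2)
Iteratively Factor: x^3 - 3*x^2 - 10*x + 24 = (x - 2)*(x^2 - x - 12) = (x - 4)*(x - 2)*(x + 3)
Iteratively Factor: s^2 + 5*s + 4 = (s + 4)*(s + 1)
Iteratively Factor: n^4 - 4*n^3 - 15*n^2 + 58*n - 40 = (n + 4)*(n^3 - 8*n^2 + 17*n - 10) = (n - 1)*(n + 4)*(n^2 - 7*n + 10) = (n - 5)*(n - 1)*(n + 4)*(n - 2)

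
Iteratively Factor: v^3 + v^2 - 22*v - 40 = (v - 5)*(v^2 + 6*v + 8) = (v - 5)*(v + 2)*(v + 4)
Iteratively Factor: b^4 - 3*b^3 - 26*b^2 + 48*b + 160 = (b - 4)*(b^3 + b^2 - 22*b - 40) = (b - 5)*(b - 4)*(b^2 + 6*b + 8) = (b - 5)*(b - 4)*(b + 4)*(b + 2)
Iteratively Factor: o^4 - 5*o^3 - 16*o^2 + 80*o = (o)*(o^3 - 5*o^2 - 16*o + 80) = o*(o - 4)*(o^2 - o - 20) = o*(o - 4)*(o + 4)*(o - 5)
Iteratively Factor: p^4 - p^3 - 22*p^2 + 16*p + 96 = (p - 4)*(p^3 + 3*p^2 - 10*p - 24) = (p - 4)*(p + 4)*(p^2 - p - 6) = (p - 4)*(p - 3)*(p + 4)*(p + 2)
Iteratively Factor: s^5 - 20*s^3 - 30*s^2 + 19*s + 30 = (s + 1)*(s^4 - s^3 - 19*s^2 - 11*s + 30) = (s - 5)*(s + 1)*(s^3 + 4*s^2 + s - 6) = (s - 5)*(s + 1)*(s + 2)*(s^2 + 2*s - 3) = (s - 5)*(s + 1)*(s + 2)*(s + 3)*(s - 1)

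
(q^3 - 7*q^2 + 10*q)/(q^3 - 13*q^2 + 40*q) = (q - 2)/(q - 8)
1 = 1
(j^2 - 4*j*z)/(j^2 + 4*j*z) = (j - 4*z)/(j + 4*z)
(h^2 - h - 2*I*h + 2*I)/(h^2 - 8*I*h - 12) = (h - 1)/(h - 6*I)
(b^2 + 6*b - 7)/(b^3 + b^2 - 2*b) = (b + 7)/(b*(b + 2))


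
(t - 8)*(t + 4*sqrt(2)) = t^2 - 8*t + 4*sqrt(2)*t - 32*sqrt(2)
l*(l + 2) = l^2 + 2*l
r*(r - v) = r^2 - r*v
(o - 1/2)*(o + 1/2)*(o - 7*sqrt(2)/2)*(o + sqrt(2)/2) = o^4 - 3*sqrt(2)*o^3 - 15*o^2/4 + 3*sqrt(2)*o/4 + 7/8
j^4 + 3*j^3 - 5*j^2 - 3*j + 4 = (j - 1)^2*(j + 1)*(j + 4)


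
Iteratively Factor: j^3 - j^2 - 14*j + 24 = (j - 2)*(j^2 + j - 12) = (j - 2)*(j + 4)*(j - 3)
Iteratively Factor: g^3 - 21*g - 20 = (g + 4)*(g^2 - 4*g - 5) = (g - 5)*(g + 4)*(g + 1)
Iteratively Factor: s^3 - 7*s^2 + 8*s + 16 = (s - 4)*(s^2 - 3*s - 4) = (s - 4)*(s + 1)*(s - 4)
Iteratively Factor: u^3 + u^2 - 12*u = (u - 3)*(u^2 + 4*u) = u*(u - 3)*(u + 4)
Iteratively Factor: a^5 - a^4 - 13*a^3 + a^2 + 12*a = (a)*(a^4 - a^3 - 13*a^2 + a + 12) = a*(a - 1)*(a^3 - 13*a - 12) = a*(a - 4)*(a - 1)*(a^2 + 4*a + 3) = a*(a - 4)*(a - 1)*(a + 3)*(a + 1)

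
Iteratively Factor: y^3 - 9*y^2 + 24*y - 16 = (y - 4)*(y^2 - 5*y + 4) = (y - 4)^2*(y - 1)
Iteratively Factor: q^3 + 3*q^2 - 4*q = (q + 4)*(q^2 - q) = q*(q + 4)*(q - 1)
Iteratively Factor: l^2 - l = (l)*(l - 1)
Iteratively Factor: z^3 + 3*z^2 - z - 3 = (z + 1)*(z^2 + 2*z - 3) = (z + 1)*(z + 3)*(z - 1)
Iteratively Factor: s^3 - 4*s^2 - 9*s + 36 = (s + 3)*(s^2 - 7*s + 12) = (s - 4)*(s + 3)*(s - 3)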